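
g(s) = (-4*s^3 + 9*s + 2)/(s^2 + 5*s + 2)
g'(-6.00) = 35.94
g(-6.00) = 101.50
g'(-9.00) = 0.20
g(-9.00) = 74.66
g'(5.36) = -3.15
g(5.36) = -9.83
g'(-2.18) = 10.69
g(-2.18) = -5.74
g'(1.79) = -1.87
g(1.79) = -0.34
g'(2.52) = -2.31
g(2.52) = -1.88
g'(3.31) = -2.64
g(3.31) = -3.84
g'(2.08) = -2.07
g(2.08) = -0.91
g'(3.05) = -2.54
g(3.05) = -3.17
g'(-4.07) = 337.92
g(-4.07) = -131.67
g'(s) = (9 - 12*s^2)/(s^2 + 5*s + 2) + (-2*s - 5)*(-4*s^3 + 9*s + 2)/(s^2 + 5*s + 2)^2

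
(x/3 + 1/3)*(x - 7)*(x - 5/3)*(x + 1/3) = x^4/3 - 22*x^3/9 + 4*x^2/27 + 38*x/9 + 35/27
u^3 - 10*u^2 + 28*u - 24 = (u - 6)*(u - 2)^2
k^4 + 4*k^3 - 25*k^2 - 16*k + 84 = (k - 3)*(k - 2)*(k + 2)*(k + 7)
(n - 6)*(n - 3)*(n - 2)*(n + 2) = n^4 - 9*n^3 + 14*n^2 + 36*n - 72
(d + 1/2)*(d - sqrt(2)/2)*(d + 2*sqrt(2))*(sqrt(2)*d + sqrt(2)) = sqrt(2)*d^4 + 3*sqrt(2)*d^3/2 + 3*d^3 - 3*sqrt(2)*d^2/2 + 9*d^2/2 - 3*sqrt(2)*d + 3*d/2 - sqrt(2)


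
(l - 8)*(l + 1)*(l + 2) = l^3 - 5*l^2 - 22*l - 16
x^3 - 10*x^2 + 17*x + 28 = (x - 7)*(x - 4)*(x + 1)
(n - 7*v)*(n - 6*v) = n^2 - 13*n*v + 42*v^2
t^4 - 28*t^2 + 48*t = t*(t - 4)*(t - 2)*(t + 6)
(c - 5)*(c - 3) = c^2 - 8*c + 15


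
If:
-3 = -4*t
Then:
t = 3/4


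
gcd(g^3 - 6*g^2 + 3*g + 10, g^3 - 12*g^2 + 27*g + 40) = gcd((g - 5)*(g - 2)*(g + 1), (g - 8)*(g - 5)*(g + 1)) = g^2 - 4*g - 5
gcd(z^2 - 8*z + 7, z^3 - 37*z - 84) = z - 7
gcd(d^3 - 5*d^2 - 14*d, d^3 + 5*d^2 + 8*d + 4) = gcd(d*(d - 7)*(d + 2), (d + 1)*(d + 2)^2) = d + 2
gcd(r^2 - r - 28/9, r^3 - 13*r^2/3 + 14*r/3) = r - 7/3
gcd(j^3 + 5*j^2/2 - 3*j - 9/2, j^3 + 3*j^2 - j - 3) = j^2 + 4*j + 3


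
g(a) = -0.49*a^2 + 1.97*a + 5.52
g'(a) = 1.97 - 0.98*a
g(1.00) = 7.00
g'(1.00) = 0.99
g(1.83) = 7.48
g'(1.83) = 0.18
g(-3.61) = -7.98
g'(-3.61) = 5.51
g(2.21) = 7.48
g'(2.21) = -0.20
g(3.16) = 6.85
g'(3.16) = -1.13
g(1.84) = 7.49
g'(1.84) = 0.17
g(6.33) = -1.64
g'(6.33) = -4.23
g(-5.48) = -19.99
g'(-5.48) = 7.34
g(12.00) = -41.40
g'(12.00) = -9.79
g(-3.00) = -4.80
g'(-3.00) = 4.91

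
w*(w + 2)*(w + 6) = w^3 + 8*w^2 + 12*w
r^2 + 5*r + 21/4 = (r + 3/2)*(r + 7/2)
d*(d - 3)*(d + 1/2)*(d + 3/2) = d^4 - d^3 - 21*d^2/4 - 9*d/4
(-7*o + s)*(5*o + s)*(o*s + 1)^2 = -35*o^4*s^2 - 2*o^3*s^3 - 70*o^3*s + o^2*s^4 - 4*o^2*s^2 - 35*o^2 + 2*o*s^3 - 2*o*s + s^2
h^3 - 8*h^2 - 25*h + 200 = (h - 8)*(h - 5)*(h + 5)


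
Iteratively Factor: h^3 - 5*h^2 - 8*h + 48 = (h - 4)*(h^2 - h - 12) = (h - 4)*(h + 3)*(h - 4)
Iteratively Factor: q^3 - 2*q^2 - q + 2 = (q + 1)*(q^2 - 3*q + 2) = (q - 2)*(q + 1)*(q - 1)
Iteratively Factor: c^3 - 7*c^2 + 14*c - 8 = (c - 2)*(c^2 - 5*c + 4) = (c - 2)*(c - 1)*(c - 4)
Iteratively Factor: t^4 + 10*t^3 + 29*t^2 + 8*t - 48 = (t - 1)*(t^3 + 11*t^2 + 40*t + 48) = (t - 1)*(t + 3)*(t^2 + 8*t + 16) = (t - 1)*(t + 3)*(t + 4)*(t + 4)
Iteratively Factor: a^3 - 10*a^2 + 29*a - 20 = (a - 1)*(a^2 - 9*a + 20) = (a - 5)*(a - 1)*(a - 4)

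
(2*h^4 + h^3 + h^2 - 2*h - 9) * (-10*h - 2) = -20*h^5 - 14*h^4 - 12*h^3 + 18*h^2 + 94*h + 18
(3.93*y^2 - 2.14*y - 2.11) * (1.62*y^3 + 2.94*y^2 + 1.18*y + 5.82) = 6.3666*y^5 + 8.0874*y^4 - 5.0724*y^3 + 14.144*y^2 - 14.9446*y - 12.2802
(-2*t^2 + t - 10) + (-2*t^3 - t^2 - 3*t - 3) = -2*t^3 - 3*t^2 - 2*t - 13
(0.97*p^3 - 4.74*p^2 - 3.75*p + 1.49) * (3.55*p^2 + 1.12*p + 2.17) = 3.4435*p^5 - 15.7406*p^4 - 16.5164*p^3 - 9.1963*p^2 - 6.4687*p + 3.2333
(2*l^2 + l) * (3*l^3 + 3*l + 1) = 6*l^5 + 3*l^4 + 6*l^3 + 5*l^2 + l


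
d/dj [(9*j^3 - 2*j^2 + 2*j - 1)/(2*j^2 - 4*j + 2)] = j*(9*j^2 - 27*j + 2)/(2*(j^3 - 3*j^2 + 3*j - 1))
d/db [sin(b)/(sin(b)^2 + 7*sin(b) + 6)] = (cos(b)^2 + 5)*cos(b)/((sin(b) + 1)^2*(sin(b) + 6)^2)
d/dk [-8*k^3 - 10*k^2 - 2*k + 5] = -24*k^2 - 20*k - 2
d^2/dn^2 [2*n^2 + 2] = 4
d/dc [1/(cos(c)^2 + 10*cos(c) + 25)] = 2*sin(c)/(cos(c) + 5)^3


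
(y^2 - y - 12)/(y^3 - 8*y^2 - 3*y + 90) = (y - 4)/(y^2 - 11*y + 30)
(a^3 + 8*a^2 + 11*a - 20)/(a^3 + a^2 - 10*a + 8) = (a + 5)/(a - 2)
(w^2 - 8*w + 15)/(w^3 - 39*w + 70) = (w - 3)/(w^2 + 5*w - 14)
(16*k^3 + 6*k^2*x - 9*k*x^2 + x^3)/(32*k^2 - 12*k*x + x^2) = (-2*k^2 - k*x + x^2)/(-4*k + x)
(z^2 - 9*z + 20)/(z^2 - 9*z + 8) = (z^2 - 9*z + 20)/(z^2 - 9*z + 8)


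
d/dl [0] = 0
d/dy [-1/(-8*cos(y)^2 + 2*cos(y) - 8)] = (8*cos(y) - 1)*sin(y)/(2*(4*sin(y)^2 + cos(y) - 8)^2)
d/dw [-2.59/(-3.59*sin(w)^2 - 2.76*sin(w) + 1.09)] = -(18.5962*sin(w) + 7.1484)*cos(w)/(3.59*sin(w)^2 + 2.76*sin(w) - 1.09)^2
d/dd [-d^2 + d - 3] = 1 - 2*d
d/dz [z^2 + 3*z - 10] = 2*z + 3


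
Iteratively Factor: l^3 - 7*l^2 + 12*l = (l - 3)*(l^2 - 4*l) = (l - 4)*(l - 3)*(l)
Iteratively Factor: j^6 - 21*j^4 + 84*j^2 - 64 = (j - 4)*(j^5 + 4*j^4 - 5*j^3 - 20*j^2 + 4*j + 16) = (j - 4)*(j + 4)*(j^4 - 5*j^2 + 4) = (j - 4)*(j + 2)*(j + 4)*(j^3 - 2*j^2 - j + 2) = (j - 4)*(j - 1)*(j + 2)*(j + 4)*(j^2 - j - 2) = (j - 4)*(j - 2)*(j - 1)*(j + 2)*(j + 4)*(j + 1)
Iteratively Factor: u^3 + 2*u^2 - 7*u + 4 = (u - 1)*(u^2 + 3*u - 4) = (u - 1)*(u + 4)*(u - 1)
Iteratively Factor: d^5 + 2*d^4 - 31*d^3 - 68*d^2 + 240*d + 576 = (d - 4)*(d^4 + 6*d^3 - 7*d^2 - 96*d - 144) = (d - 4)*(d + 4)*(d^3 + 2*d^2 - 15*d - 36) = (d - 4)*(d + 3)*(d + 4)*(d^2 - d - 12) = (d - 4)^2*(d + 3)*(d + 4)*(d + 3)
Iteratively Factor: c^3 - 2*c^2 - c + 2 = (c - 1)*(c^2 - c - 2) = (c - 1)*(c + 1)*(c - 2)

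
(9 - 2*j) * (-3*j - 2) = 6*j^2 - 23*j - 18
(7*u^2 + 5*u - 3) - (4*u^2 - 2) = 3*u^2 + 5*u - 1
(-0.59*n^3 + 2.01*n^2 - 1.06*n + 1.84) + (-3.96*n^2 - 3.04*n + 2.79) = -0.59*n^3 - 1.95*n^2 - 4.1*n + 4.63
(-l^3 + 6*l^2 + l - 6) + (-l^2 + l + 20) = -l^3 + 5*l^2 + 2*l + 14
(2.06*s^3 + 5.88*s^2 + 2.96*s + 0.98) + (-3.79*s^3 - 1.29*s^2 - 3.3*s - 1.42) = -1.73*s^3 + 4.59*s^2 - 0.34*s - 0.44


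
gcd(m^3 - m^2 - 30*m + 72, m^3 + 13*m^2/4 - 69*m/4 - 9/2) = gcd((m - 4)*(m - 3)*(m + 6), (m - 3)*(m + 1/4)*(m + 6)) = m^2 + 3*m - 18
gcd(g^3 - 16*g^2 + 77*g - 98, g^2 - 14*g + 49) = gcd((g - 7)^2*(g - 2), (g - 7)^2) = g^2 - 14*g + 49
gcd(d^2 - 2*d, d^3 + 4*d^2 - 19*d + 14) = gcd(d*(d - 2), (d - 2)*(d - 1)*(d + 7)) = d - 2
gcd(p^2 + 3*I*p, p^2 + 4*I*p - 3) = p + 3*I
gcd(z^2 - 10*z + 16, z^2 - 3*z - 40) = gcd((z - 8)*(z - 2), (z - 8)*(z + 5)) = z - 8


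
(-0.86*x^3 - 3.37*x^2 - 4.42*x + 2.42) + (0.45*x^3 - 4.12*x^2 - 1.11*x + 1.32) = -0.41*x^3 - 7.49*x^2 - 5.53*x + 3.74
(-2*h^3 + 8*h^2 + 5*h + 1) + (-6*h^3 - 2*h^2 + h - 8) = -8*h^3 + 6*h^2 + 6*h - 7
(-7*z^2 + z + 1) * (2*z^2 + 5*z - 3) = -14*z^4 - 33*z^3 + 28*z^2 + 2*z - 3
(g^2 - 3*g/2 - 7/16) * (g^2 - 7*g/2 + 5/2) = g^4 - 5*g^3 + 117*g^2/16 - 71*g/32 - 35/32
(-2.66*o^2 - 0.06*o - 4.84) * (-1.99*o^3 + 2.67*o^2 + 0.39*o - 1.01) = 5.2934*o^5 - 6.9828*o^4 + 8.434*o^3 - 10.2596*o^2 - 1.827*o + 4.8884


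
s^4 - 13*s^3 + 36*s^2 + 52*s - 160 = (s - 8)*(s - 5)*(s - 2)*(s + 2)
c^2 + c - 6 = (c - 2)*(c + 3)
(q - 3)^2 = q^2 - 6*q + 9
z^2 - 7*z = z*(z - 7)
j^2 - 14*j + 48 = (j - 8)*(j - 6)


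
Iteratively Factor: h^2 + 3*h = (h + 3)*(h)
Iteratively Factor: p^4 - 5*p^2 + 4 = (p - 2)*(p^3 + 2*p^2 - p - 2) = (p - 2)*(p - 1)*(p^2 + 3*p + 2) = (p - 2)*(p - 1)*(p + 2)*(p + 1)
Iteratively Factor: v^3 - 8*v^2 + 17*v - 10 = (v - 2)*(v^2 - 6*v + 5) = (v - 2)*(v - 1)*(v - 5)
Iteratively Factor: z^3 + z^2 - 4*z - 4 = (z + 2)*(z^2 - z - 2) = (z + 1)*(z + 2)*(z - 2)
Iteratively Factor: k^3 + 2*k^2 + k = (k)*(k^2 + 2*k + 1) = k*(k + 1)*(k + 1)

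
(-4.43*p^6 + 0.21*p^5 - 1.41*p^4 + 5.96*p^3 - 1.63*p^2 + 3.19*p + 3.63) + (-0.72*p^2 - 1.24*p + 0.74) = -4.43*p^6 + 0.21*p^5 - 1.41*p^4 + 5.96*p^3 - 2.35*p^2 + 1.95*p + 4.37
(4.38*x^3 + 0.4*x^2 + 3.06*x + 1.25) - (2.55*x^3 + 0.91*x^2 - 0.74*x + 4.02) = 1.83*x^3 - 0.51*x^2 + 3.8*x - 2.77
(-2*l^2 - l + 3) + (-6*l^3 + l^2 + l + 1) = -6*l^3 - l^2 + 4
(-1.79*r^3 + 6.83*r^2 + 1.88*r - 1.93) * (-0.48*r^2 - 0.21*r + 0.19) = 0.8592*r^5 - 2.9025*r^4 - 2.6768*r^3 + 1.8293*r^2 + 0.7625*r - 0.3667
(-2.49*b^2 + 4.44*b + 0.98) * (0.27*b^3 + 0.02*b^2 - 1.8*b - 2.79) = -0.6723*b^5 + 1.149*b^4 + 4.8354*b^3 - 1.0253*b^2 - 14.1516*b - 2.7342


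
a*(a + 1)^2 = a^3 + 2*a^2 + a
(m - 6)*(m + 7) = m^2 + m - 42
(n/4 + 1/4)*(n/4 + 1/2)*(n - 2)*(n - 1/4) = n^4/16 + 3*n^3/64 - 17*n^2/64 - 3*n/16 + 1/16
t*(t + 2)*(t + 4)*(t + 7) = t^4 + 13*t^3 + 50*t^2 + 56*t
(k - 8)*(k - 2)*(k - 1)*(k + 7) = k^4 - 4*k^3 - 51*k^2 + 166*k - 112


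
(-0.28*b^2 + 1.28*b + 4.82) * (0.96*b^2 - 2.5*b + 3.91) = -0.2688*b^4 + 1.9288*b^3 + 0.3324*b^2 - 7.0452*b + 18.8462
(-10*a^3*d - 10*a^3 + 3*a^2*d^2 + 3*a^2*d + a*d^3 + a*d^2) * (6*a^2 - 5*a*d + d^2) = -60*a^5*d - 60*a^5 + 68*a^4*d^2 + 68*a^4*d - 19*a^3*d^3 - 19*a^3*d^2 - 2*a^2*d^4 - 2*a^2*d^3 + a*d^5 + a*d^4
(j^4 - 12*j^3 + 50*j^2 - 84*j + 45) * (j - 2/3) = j^5 - 38*j^4/3 + 58*j^3 - 352*j^2/3 + 101*j - 30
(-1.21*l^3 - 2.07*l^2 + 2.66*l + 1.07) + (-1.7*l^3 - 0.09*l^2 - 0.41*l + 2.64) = -2.91*l^3 - 2.16*l^2 + 2.25*l + 3.71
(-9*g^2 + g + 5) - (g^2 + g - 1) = 6 - 10*g^2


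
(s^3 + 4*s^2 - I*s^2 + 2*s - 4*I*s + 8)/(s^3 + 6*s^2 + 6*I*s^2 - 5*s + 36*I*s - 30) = (s^2 + 2*s*(2 - I) - 8*I)/(s^2 + s*(6 + 5*I) + 30*I)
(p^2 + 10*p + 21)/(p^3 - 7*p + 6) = (p + 7)/(p^2 - 3*p + 2)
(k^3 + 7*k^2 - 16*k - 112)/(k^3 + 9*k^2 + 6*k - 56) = (k - 4)/(k - 2)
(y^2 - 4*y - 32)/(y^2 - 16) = (y - 8)/(y - 4)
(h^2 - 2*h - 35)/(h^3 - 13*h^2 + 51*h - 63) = (h + 5)/(h^2 - 6*h + 9)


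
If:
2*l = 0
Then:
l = 0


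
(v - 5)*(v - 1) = v^2 - 6*v + 5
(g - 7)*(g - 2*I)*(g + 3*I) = g^3 - 7*g^2 + I*g^2 + 6*g - 7*I*g - 42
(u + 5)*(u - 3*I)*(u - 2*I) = u^3 + 5*u^2 - 5*I*u^2 - 6*u - 25*I*u - 30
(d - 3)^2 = d^2 - 6*d + 9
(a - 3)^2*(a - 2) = a^3 - 8*a^2 + 21*a - 18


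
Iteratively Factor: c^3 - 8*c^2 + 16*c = (c - 4)*(c^2 - 4*c) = (c - 4)^2*(c)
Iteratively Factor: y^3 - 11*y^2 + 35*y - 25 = (y - 5)*(y^2 - 6*y + 5) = (y - 5)^2*(y - 1)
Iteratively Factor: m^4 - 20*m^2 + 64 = (m - 4)*(m^3 + 4*m^2 - 4*m - 16) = (m - 4)*(m - 2)*(m^2 + 6*m + 8) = (m - 4)*(m - 2)*(m + 2)*(m + 4)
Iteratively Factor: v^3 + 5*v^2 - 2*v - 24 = (v - 2)*(v^2 + 7*v + 12) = (v - 2)*(v + 3)*(v + 4)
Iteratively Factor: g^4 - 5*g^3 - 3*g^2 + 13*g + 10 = (g + 1)*(g^3 - 6*g^2 + 3*g + 10) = (g + 1)^2*(g^2 - 7*g + 10) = (g - 2)*(g + 1)^2*(g - 5)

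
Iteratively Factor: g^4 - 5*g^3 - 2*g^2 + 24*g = (g)*(g^3 - 5*g^2 - 2*g + 24) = g*(g + 2)*(g^2 - 7*g + 12) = g*(g - 3)*(g + 2)*(g - 4)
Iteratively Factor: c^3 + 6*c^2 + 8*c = (c + 4)*(c^2 + 2*c) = (c + 2)*(c + 4)*(c)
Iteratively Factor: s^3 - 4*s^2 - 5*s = (s)*(s^2 - 4*s - 5) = s*(s + 1)*(s - 5)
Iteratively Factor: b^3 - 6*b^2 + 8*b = (b)*(b^2 - 6*b + 8) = b*(b - 2)*(b - 4)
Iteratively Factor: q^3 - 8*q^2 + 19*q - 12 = (q - 1)*(q^2 - 7*q + 12) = (q - 3)*(q - 1)*(q - 4)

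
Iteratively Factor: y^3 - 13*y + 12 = (y - 1)*(y^2 + y - 12) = (y - 3)*(y - 1)*(y + 4)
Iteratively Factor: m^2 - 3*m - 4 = (m - 4)*(m + 1)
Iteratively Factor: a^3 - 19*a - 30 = (a + 2)*(a^2 - 2*a - 15) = (a + 2)*(a + 3)*(a - 5)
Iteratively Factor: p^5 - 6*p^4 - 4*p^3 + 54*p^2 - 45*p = (p - 5)*(p^4 - p^3 - 9*p^2 + 9*p) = p*(p - 5)*(p^3 - p^2 - 9*p + 9) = p*(p - 5)*(p - 1)*(p^2 - 9) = p*(p - 5)*(p - 1)*(p + 3)*(p - 3)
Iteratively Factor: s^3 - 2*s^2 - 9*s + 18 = (s - 2)*(s^2 - 9) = (s - 2)*(s + 3)*(s - 3)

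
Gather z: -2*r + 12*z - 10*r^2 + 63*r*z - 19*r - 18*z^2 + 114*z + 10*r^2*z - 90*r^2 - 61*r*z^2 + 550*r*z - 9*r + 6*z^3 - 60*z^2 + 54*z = -100*r^2 - 30*r + 6*z^3 + z^2*(-61*r - 78) + z*(10*r^2 + 613*r + 180)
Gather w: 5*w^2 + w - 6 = 5*w^2 + w - 6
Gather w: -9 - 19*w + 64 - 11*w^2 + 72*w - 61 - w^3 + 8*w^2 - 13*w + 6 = -w^3 - 3*w^2 + 40*w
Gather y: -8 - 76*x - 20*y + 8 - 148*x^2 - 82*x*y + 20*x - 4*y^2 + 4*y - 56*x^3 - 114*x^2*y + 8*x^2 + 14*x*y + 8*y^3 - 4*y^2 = -56*x^3 - 140*x^2 - 56*x + 8*y^3 - 8*y^2 + y*(-114*x^2 - 68*x - 16)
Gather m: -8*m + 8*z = -8*m + 8*z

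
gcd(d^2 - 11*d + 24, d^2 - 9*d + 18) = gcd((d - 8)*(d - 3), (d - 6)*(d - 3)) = d - 3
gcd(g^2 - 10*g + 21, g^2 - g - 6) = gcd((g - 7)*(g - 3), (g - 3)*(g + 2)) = g - 3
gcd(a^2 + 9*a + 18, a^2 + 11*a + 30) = a + 6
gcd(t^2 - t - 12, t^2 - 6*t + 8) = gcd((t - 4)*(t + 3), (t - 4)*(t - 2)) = t - 4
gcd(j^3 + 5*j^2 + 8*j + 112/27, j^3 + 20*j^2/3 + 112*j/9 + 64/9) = j^2 + 8*j/3 + 16/9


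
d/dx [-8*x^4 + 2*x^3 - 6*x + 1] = -32*x^3 + 6*x^2 - 6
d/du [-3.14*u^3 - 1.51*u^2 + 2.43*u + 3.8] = -9.42*u^2 - 3.02*u + 2.43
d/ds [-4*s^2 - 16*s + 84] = -8*s - 16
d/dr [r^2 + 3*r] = 2*r + 3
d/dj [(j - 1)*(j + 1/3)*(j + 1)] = 3*j^2 + 2*j/3 - 1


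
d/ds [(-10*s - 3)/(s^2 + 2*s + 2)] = 2*(5*s^2 + 3*s - 7)/(s^4 + 4*s^3 + 8*s^2 + 8*s + 4)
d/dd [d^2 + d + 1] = 2*d + 1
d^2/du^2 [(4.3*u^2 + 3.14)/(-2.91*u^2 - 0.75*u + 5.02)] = (18.7695*u^3 - 536.430564*u^2 - 41.1183*u - 311.995436)/(24.642171*u^6 + 19.053225*u^5 - 122.618961*u^4 - 65.315025*u^3 + 211.528242*u^2 + 56.7009*u - 126.506008)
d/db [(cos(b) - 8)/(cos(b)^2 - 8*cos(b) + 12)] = (cos(b)^2 - 16*cos(b) + 52)*sin(b)/(cos(b)^2 - 8*cos(b) + 12)^2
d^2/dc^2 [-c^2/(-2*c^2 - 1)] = 2*(1 - 6*c^2)/(8*c^6 + 12*c^4 + 6*c^2 + 1)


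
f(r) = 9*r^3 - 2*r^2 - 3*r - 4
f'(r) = 27*r^2 - 4*r - 3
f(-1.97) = -74.66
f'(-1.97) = 109.66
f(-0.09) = -3.75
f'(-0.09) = -2.42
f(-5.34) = -1415.47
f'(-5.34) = 788.28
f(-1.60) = -41.18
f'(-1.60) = 72.52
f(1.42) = 13.48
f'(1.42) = 45.76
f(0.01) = -4.03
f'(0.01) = -3.04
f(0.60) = -4.58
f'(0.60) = 4.32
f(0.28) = -4.80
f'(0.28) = -2.00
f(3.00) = 212.00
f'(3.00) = 228.00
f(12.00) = 15224.00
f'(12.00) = 3837.00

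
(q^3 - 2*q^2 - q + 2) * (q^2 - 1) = q^5 - 2*q^4 - 2*q^3 + 4*q^2 + q - 2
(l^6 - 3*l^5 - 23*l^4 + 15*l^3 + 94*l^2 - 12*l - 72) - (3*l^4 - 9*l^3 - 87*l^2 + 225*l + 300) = l^6 - 3*l^5 - 26*l^4 + 24*l^3 + 181*l^2 - 237*l - 372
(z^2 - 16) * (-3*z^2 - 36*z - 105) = -3*z^4 - 36*z^3 - 57*z^2 + 576*z + 1680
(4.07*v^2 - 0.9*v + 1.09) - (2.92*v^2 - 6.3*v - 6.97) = 1.15*v^2 + 5.4*v + 8.06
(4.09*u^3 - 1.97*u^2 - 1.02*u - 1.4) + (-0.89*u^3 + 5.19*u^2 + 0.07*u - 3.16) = 3.2*u^3 + 3.22*u^2 - 0.95*u - 4.56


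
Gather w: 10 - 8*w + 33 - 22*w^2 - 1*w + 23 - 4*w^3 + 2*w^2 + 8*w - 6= -4*w^3 - 20*w^2 - w + 60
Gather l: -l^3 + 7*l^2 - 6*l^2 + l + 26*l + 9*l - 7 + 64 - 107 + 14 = -l^3 + l^2 + 36*l - 36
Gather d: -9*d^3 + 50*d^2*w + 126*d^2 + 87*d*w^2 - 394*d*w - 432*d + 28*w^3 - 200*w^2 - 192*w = -9*d^3 + d^2*(50*w + 126) + d*(87*w^2 - 394*w - 432) + 28*w^3 - 200*w^2 - 192*w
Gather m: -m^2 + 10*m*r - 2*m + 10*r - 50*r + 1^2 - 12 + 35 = -m^2 + m*(10*r - 2) - 40*r + 24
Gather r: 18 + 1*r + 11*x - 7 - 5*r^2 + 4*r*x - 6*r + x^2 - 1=-5*r^2 + r*(4*x - 5) + x^2 + 11*x + 10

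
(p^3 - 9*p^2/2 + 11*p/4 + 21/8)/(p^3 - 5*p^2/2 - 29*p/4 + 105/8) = (2*p + 1)/(2*p + 5)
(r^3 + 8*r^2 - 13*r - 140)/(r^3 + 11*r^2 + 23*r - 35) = (r - 4)/(r - 1)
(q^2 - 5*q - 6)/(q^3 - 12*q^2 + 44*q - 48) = (q + 1)/(q^2 - 6*q + 8)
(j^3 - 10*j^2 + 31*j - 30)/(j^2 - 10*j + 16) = (j^2 - 8*j + 15)/(j - 8)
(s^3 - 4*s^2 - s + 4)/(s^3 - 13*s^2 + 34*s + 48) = (s^2 - 5*s + 4)/(s^2 - 14*s + 48)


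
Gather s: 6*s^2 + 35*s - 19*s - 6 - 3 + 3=6*s^2 + 16*s - 6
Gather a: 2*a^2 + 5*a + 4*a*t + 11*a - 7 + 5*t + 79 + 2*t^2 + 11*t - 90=2*a^2 + a*(4*t + 16) + 2*t^2 + 16*t - 18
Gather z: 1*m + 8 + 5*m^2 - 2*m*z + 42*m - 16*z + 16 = 5*m^2 + 43*m + z*(-2*m - 16) + 24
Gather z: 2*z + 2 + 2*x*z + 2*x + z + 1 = 2*x + z*(2*x + 3) + 3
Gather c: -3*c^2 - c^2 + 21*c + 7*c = -4*c^2 + 28*c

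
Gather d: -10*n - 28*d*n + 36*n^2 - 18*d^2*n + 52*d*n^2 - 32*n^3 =-18*d^2*n + d*(52*n^2 - 28*n) - 32*n^3 + 36*n^2 - 10*n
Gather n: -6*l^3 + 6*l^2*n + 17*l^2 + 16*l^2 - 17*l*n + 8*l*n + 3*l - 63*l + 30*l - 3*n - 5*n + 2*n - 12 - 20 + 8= -6*l^3 + 33*l^2 - 30*l + n*(6*l^2 - 9*l - 6) - 24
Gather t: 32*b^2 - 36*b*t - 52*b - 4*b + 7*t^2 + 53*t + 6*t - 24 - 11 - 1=32*b^2 - 56*b + 7*t^2 + t*(59 - 36*b) - 36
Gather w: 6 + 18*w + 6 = 18*w + 12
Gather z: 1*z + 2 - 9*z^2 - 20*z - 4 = -9*z^2 - 19*z - 2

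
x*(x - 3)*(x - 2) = x^3 - 5*x^2 + 6*x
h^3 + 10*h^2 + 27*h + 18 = (h + 1)*(h + 3)*(h + 6)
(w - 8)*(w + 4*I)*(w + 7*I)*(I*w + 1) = I*w^4 - 10*w^3 - 8*I*w^3 + 80*w^2 - 17*I*w^2 - 28*w + 136*I*w + 224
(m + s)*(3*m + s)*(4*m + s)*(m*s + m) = 12*m^4*s + 12*m^4 + 19*m^3*s^2 + 19*m^3*s + 8*m^2*s^3 + 8*m^2*s^2 + m*s^4 + m*s^3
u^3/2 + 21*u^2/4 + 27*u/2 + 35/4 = (u/2 + 1/2)*(u + 5/2)*(u + 7)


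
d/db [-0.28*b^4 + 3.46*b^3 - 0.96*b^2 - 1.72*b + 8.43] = -1.12*b^3 + 10.38*b^2 - 1.92*b - 1.72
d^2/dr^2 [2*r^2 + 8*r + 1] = 4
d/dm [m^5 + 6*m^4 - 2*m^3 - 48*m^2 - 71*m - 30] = 5*m^4 + 24*m^3 - 6*m^2 - 96*m - 71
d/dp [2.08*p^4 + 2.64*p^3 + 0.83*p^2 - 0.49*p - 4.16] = 8.32*p^3 + 7.92*p^2 + 1.66*p - 0.49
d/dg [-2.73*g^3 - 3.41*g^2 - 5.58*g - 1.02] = -8.19*g^2 - 6.82*g - 5.58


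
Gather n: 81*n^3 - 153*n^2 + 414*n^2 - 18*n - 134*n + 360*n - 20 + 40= 81*n^3 + 261*n^2 + 208*n + 20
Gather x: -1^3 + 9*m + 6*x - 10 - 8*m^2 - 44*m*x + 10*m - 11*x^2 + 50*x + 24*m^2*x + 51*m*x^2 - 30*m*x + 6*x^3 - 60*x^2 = -8*m^2 + 19*m + 6*x^3 + x^2*(51*m - 71) + x*(24*m^2 - 74*m + 56) - 11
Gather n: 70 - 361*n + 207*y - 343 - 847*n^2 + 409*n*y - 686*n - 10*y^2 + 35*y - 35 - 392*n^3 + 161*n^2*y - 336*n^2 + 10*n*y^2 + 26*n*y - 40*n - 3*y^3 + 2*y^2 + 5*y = -392*n^3 + n^2*(161*y - 1183) + n*(10*y^2 + 435*y - 1087) - 3*y^3 - 8*y^2 + 247*y - 308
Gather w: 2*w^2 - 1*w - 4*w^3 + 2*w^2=-4*w^3 + 4*w^2 - w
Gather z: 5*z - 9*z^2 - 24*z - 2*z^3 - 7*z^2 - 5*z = -2*z^3 - 16*z^2 - 24*z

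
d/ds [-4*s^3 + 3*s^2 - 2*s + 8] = -12*s^2 + 6*s - 2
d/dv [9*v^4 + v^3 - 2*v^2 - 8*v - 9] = 36*v^3 + 3*v^2 - 4*v - 8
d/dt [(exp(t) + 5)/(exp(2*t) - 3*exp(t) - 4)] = (-exp(2*t) - 10*exp(t) + 11)*exp(t)/(exp(4*t) - 6*exp(3*t) + exp(2*t) + 24*exp(t) + 16)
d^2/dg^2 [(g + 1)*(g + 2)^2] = 6*g + 10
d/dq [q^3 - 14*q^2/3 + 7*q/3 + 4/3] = 3*q^2 - 28*q/3 + 7/3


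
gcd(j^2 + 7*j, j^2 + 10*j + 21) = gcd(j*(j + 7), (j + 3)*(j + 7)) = j + 7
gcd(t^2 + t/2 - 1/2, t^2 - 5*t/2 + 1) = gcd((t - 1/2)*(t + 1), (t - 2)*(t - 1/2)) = t - 1/2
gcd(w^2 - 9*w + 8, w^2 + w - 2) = w - 1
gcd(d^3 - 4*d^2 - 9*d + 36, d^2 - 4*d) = d - 4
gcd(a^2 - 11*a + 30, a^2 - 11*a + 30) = a^2 - 11*a + 30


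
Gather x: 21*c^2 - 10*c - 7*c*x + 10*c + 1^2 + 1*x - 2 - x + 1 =21*c^2 - 7*c*x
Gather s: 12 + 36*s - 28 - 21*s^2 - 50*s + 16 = -21*s^2 - 14*s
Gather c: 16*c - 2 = 16*c - 2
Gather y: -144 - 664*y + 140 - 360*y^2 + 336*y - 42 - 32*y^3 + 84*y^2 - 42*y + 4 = -32*y^3 - 276*y^2 - 370*y - 42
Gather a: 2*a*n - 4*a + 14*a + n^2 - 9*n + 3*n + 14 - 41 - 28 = a*(2*n + 10) + n^2 - 6*n - 55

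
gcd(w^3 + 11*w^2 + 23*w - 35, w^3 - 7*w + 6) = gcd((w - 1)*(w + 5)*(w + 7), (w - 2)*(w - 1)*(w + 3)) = w - 1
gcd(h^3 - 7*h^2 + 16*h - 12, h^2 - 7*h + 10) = h - 2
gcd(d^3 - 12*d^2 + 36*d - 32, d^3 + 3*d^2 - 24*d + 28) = d^2 - 4*d + 4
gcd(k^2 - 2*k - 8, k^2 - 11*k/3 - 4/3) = k - 4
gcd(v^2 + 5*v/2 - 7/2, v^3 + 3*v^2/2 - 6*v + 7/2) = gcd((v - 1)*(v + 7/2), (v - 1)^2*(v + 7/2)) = v^2 + 5*v/2 - 7/2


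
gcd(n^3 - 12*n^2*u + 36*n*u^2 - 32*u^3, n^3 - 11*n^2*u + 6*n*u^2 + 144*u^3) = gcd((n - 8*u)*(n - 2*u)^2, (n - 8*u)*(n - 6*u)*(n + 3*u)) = -n + 8*u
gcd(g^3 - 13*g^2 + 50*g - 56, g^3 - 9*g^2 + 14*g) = g^2 - 9*g + 14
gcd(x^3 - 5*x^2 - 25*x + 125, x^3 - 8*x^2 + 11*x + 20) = x - 5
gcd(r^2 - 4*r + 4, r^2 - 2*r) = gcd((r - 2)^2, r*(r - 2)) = r - 2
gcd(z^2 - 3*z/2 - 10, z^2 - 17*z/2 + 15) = 1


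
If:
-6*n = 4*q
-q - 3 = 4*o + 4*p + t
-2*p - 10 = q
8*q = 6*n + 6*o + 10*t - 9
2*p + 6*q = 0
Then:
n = -4/3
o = 157/34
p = -6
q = 2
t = 9/17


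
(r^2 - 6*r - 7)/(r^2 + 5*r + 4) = (r - 7)/(r + 4)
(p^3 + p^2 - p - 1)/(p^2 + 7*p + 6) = (p^2 - 1)/(p + 6)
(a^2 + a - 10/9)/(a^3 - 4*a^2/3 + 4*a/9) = (3*a + 5)/(a*(3*a - 2))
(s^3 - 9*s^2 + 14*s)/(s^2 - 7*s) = s - 2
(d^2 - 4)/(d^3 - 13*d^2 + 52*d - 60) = (d + 2)/(d^2 - 11*d + 30)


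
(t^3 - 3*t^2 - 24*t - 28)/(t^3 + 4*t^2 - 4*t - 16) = (t^2 - 5*t - 14)/(t^2 + 2*t - 8)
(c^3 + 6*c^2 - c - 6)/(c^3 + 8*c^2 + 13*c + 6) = (c - 1)/(c + 1)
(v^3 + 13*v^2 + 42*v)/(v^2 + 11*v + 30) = v*(v + 7)/(v + 5)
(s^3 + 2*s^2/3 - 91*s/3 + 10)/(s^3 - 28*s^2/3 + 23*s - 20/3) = (s + 6)/(s - 4)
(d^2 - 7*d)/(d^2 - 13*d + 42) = d/(d - 6)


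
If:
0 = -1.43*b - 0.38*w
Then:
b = -0.265734265734266*w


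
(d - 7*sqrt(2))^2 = d^2 - 14*sqrt(2)*d + 98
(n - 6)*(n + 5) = n^2 - n - 30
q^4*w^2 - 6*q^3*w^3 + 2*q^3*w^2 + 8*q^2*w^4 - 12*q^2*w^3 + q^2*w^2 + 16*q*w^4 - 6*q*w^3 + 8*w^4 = (q - 4*w)*(q - 2*w)*(q*w + w)^2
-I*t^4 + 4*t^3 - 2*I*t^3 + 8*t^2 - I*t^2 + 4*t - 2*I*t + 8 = (t + 2)*(t - I)*(t + 4*I)*(-I*t + 1)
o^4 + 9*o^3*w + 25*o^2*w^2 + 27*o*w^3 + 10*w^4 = (o + w)^2*(o + 2*w)*(o + 5*w)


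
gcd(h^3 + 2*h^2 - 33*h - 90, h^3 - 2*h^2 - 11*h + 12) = h + 3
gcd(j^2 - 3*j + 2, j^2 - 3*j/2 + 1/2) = j - 1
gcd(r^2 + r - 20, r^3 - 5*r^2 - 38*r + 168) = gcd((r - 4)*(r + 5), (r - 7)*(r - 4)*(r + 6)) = r - 4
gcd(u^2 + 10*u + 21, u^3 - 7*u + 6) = u + 3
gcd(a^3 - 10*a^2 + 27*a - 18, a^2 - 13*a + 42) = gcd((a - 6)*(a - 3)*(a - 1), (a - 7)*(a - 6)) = a - 6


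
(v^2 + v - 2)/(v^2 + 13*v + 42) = (v^2 + v - 2)/(v^2 + 13*v + 42)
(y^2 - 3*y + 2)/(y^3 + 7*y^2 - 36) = (y - 1)/(y^2 + 9*y + 18)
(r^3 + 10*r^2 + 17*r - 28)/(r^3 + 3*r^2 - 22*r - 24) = (r^3 + 10*r^2 + 17*r - 28)/(r^3 + 3*r^2 - 22*r - 24)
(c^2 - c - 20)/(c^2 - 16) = (c - 5)/(c - 4)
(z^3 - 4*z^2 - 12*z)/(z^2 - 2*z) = (z^2 - 4*z - 12)/(z - 2)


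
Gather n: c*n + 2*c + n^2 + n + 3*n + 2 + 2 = 2*c + n^2 + n*(c + 4) + 4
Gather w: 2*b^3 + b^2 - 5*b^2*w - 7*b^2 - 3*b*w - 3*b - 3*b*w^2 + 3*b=2*b^3 - 6*b^2 - 3*b*w^2 + w*(-5*b^2 - 3*b)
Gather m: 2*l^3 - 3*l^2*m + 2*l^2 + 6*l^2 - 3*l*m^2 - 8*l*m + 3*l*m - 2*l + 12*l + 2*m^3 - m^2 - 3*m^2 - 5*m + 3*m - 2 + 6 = 2*l^3 + 8*l^2 + 10*l + 2*m^3 + m^2*(-3*l - 4) + m*(-3*l^2 - 5*l - 2) + 4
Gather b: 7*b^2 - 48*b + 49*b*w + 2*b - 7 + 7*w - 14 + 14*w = 7*b^2 + b*(49*w - 46) + 21*w - 21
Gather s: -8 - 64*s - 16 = -64*s - 24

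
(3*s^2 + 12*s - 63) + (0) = 3*s^2 + 12*s - 63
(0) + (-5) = -5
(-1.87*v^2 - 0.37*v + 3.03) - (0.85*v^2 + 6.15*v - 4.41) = -2.72*v^2 - 6.52*v + 7.44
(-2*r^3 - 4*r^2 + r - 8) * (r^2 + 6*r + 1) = -2*r^5 - 16*r^4 - 25*r^3 - 6*r^2 - 47*r - 8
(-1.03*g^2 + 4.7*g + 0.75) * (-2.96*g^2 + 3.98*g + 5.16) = 3.0488*g^4 - 18.0114*g^3 + 11.1712*g^2 + 27.237*g + 3.87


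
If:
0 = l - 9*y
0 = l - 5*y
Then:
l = 0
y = 0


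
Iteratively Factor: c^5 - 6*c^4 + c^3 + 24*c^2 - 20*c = (c + 2)*(c^4 - 8*c^3 + 17*c^2 - 10*c) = c*(c + 2)*(c^3 - 8*c^2 + 17*c - 10) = c*(c - 5)*(c + 2)*(c^2 - 3*c + 2) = c*(c - 5)*(c - 1)*(c + 2)*(c - 2)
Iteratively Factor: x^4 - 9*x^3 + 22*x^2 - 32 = (x - 4)*(x^3 - 5*x^2 + 2*x + 8) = (x - 4)^2*(x^2 - x - 2) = (x - 4)^2*(x - 2)*(x + 1)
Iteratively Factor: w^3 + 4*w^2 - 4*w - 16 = (w + 2)*(w^2 + 2*w - 8) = (w - 2)*(w + 2)*(w + 4)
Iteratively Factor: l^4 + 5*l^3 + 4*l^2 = (l)*(l^3 + 5*l^2 + 4*l) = l*(l + 1)*(l^2 + 4*l) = l*(l + 1)*(l + 4)*(l)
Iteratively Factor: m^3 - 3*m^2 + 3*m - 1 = (m - 1)*(m^2 - 2*m + 1) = (m - 1)^2*(m - 1)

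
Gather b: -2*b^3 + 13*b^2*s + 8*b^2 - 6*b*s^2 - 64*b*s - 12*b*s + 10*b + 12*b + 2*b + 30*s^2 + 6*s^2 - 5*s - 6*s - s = -2*b^3 + b^2*(13*s + 8) + b*(-6*s^2 - 76*s + 24) + 36*s^2 - 12*s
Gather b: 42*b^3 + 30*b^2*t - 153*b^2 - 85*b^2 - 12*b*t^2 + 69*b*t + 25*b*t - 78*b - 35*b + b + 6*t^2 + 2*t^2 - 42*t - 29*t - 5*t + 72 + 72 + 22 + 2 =42*b^3 + b^2*(30*t - 238) + b*(-12*t^2 + 94*t - 112) + 8*t^2 - 76*t + 168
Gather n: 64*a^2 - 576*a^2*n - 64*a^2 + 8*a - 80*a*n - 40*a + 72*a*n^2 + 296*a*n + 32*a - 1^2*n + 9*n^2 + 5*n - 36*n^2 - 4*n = n^2*(72*a - 27) + n*(-576*a^2 + 216*a)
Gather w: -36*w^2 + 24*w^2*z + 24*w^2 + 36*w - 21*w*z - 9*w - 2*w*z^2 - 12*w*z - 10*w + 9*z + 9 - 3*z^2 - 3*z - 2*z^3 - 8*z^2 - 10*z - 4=w^2*(24*z - 12) + w*(-2*z^2 - 33*z + 17) - 2*z^3 - 11*z^2 - 4*z + 5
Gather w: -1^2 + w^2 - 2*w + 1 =w^2 - 2*w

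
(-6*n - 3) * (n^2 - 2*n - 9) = -6*n^3 + 9*n^2 + 60*n + 27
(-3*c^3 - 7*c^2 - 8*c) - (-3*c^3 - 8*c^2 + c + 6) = c^2 - 9*c - 6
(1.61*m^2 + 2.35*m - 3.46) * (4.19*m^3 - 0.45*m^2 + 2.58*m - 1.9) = 6.7459*m^5 + 9.122*m^4 - 11.4011*m^3 + 4.561*m^2 - 13.3918*m + 6.574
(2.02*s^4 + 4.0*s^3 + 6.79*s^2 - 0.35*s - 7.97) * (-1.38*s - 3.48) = -2.7876*s^5 - 12.5496*s^4 - 23.2902*s^3 - 23.1462*s^2 + 12.2166*s + 27.7356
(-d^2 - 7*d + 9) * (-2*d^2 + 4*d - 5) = 2*d^4 + 10*d^3 - 41*d^2 + 71*d - 45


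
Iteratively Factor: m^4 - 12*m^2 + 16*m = (m)*(m^3 - 12*m + 16) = m*(m - 2)*(m^2 + 2*m - 8) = m*(m - 2)*(m + 4)*(m - 2)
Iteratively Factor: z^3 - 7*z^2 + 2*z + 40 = (z - 4)*(z^2 - 3*z - 10) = (z - 5)*(z - 4)*(z + 2)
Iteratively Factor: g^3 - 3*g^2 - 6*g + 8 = (g + 2)*(g^2 - 5*g + 4) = (g - 1)*(g + 2)*(g - 4)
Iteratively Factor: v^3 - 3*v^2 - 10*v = (v - 5)*(v^2 + 2*v) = v*(v - 5)*(v + 2)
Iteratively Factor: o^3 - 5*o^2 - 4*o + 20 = (o - 2)*(o^2 - 3*o - 10) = (o - 2)*(o + 2)*(o - 5)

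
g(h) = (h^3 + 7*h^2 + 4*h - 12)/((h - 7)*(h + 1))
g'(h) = (3*h^2 + 14*h + 4)/((h - 7)*(h + 1)) - (h^3 + 7*h^2 + 4*h - 12)/((h - 7)*(h + 1)^2) - (h^3 + 7*h^2 + 4*h - 12)/((h - 7)^2*(h + 1))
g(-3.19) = 0.63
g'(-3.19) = -0.11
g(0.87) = 0.22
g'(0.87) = -1.69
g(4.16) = -13.50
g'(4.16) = -9.93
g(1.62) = -1.21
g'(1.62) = -2.21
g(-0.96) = 32.27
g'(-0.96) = -781.63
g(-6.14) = -0.06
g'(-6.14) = 0.44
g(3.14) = -6.29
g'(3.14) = -4.96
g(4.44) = -16.61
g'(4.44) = -12.43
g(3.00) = -5.62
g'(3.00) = -4.56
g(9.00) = 66.00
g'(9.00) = -20.95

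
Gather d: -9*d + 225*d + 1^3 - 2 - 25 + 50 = 216*d + 24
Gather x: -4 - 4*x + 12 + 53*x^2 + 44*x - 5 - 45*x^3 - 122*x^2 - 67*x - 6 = -45*x^3 - 69*x^2 - 27*x - 3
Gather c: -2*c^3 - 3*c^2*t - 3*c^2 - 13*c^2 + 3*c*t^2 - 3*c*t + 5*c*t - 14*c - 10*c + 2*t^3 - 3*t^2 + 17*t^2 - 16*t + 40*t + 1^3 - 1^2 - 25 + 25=-2*c^3 + c^2*(-3*t - 16) + c*(3*t^2 + 2*t - 24) + 2*t^3 + 14*t^2 + 24*t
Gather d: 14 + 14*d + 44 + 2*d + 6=16*d + 64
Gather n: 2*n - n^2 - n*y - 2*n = -n^2 - n*y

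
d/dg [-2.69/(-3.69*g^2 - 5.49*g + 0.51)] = (-19.8522*g - 14.7681)/(3.69*g^2 + 5.49*g - 0.51)^2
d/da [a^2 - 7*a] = 2*a - 7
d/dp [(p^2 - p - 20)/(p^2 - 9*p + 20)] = -8/(p^2 - 8*p + 16)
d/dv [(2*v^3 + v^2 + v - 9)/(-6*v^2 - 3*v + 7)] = (-12*v^4 - 12*v^3 + 45*v^2 - 94*v - 20)/(36*v^4 + 36*v^3 - 75*v^2 - 42*v + 49)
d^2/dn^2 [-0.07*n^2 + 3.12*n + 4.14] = -0.140000000000000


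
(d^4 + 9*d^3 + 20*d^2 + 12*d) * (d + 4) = d^5 + 13*d^4 + 56*d^3 + 92*d^2 + 48*d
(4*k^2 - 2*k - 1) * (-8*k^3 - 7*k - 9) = -32*k^5 + 16*k^4 - 20*k^3 - 22*k^2 + 25*k + 9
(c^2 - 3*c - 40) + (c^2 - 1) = 2*c^2 - 3*c - 41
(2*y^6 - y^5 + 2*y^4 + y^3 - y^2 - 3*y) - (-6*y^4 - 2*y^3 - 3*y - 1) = 2*y^6 - y^5 + 8*y^4 + 3*y^3 - y^2 + 1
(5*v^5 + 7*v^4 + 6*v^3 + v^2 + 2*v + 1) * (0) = 0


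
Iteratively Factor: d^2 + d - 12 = (d - 3)*(d + 4)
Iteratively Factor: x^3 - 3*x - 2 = (x + 1)*(x^2 - x - 2) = (x - 2)*(x + 1)*(x + 1)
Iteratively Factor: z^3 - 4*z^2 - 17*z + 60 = (z - 5)*(z^2 + z - 12) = (z - 5)*(z - 3)*(z + 4)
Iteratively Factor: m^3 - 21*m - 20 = (m + 4)*(m^2 - 4*m - 5) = (m - 5)*(m + 4)*(m + 1)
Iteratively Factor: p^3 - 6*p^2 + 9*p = (p)*(p^2 - 6*p + 9) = p*(p - 3)*(p - 3)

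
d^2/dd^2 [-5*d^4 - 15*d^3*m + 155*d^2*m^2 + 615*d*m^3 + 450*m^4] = -60*d^2 - 90*d*m + 310*m^2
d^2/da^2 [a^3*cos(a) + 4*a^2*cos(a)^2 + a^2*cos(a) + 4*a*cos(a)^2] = -a^3*cos(a) - 6*a^2*sin(a) - a^2*cos(a) - 8*a^2*cos(2*a) - 4*a*sin(a) - 16*a*sin(2*a) + 6*a*cos(a) - 8*a*cos(2*a) - 8*sin(2*a) + 2*cos(a) + 4*cos(2*a) + 4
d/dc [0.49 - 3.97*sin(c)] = -3.97*cos(c)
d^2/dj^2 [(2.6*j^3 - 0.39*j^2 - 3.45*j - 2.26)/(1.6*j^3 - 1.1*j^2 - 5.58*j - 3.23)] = (-1.4210854715202e-14*j^7 + 7.15520000000001*j^6 + 86.2848*j^5 + 107.35488*j^4 + 113.69344*j^3 + 180.17994*j^2 + 82.99098*j - 8.45317)/(4.096*j^9 - 8.448*j^8 - 37.0464*j^7 + 32.7874*j^6 + 163.30812*j^5 + 58.54962*j^4 - 242.617632*j^3 - 336.140286*j^2 - 174.646746*j - 33.698267)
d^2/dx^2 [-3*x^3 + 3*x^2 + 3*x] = 6 - 18*x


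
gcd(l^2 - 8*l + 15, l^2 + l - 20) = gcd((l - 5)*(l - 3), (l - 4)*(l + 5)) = 1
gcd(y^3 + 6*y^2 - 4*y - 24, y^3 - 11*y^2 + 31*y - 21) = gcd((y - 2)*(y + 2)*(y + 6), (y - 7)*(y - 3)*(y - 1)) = 1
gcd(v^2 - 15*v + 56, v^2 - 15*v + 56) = v^2 - 15*v + 56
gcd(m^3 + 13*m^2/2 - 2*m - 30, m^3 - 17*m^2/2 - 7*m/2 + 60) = m + 5/2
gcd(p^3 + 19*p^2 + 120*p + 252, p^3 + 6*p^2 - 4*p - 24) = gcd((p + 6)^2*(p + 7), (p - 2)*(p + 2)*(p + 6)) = p + 6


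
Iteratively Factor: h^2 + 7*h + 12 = (h + 4)*(h + 3)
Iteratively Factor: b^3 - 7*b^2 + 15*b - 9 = (b - 3)*(b^2 - 4*b + 3) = (b - 3)^2*(b - 1)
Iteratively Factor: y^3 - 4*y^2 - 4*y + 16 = (y + 2)*(y^2 - 6*y + 8) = (y - 2)*(y + 2)*(y - 4)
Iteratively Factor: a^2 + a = (a)*(a + 1)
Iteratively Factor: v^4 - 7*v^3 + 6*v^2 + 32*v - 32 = (v - 4)*(v^3 - 3*v^2 - 6*v + 8) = (v - 4)^2*(v^2 + v - 2) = (v - 4)^2*(v + 2)*(v - 1)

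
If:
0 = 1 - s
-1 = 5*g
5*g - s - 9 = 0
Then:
No Solution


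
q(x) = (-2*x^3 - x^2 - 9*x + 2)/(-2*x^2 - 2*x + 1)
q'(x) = (4*x + 2)*(-2*x^3 - x^2 - 9*x + 2)/(-2*x^2 - 2*x + 1)^2 + (-6*x^2 - 2*x - 9)/(-2*x^2 - 2*x + 1) = (4*x^4 + 8*x^3 - 22*x^2 + 6*x - 5)/(4*x^4 + 8*x^3 - 4*x + 1)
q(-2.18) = -9.07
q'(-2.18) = -6.70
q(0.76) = 3.76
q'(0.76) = -2.96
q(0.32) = -6.75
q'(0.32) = -208.77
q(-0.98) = 11.30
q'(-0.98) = -33.20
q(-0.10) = 2.45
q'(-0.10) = -4.19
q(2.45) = 3.49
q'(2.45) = 0.55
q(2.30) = 3.41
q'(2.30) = 0.51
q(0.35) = -24.70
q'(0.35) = -1716.36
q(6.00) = 6.27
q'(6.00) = 0.89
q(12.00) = 11.92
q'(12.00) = 0.97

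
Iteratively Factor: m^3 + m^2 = (m + 1)*(m^2) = m*(m + 1)*(m)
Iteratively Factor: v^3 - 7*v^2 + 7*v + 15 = (v - 5)*(v^2 - 2*v - 3) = (v - 5)*(v - 3)*(v + 1)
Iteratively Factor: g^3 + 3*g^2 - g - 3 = (g - 1)*(g^2 + 4*g + 3) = (g - 1)*(g + 3)*(g + 1)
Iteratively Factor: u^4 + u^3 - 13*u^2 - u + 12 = (u + 4)*(u^3 - 3*u^2 - u + 3) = (u + 1)*(u + 4)*(u^2 - 4*u + 3) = (u - 1)*(u + 1)*(u + 4)*(u - 3)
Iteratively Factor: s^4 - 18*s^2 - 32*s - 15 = (s + 1)*(s^3 - s^2 - 17*s - 15) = (s + 1)^2*(s^2 - 2*s - 15) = (s - 5)*(s + 1)^2*(s + 3)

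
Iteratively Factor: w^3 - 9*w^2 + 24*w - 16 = (w - 4)*(w^2 - 5*w + 4) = (w - 4)*(w - 1)*(w - 4)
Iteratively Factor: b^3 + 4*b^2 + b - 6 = (b + 3)*(b^2 + b - 2) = (b + 2)*(b + 3)*(b - 1)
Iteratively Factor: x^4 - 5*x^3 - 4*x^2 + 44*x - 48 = (x + 3)*(x^3 - 8*x^2 + 20*x - 16) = (x - 4)*(x + 3)*(x^2 - 4*x + 4) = (x - 4)*(x - 2)*(x + 3)*(x - 2)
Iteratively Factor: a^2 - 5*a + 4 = (a - 1)*(a - 4)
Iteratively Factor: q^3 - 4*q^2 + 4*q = (q)*(q^2 - 4*q + 4) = q*(q - 2)*(q - 2)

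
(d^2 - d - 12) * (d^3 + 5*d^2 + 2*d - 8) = d^5 + 4*d^4 - 15*d^3 - 70*d^2 - 16*d + 96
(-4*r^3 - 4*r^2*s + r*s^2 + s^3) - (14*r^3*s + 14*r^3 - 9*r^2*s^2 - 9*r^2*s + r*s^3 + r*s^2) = -14*r^3*s - 18*r^3 + 9*r^2*s^2 + 5*r^2*s - r*s^3 + s^3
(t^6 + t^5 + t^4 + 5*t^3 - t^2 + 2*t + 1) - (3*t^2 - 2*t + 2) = t^6 + t^5 + t^4 + 5*t^3 - 4*t^2 + 4*t - 1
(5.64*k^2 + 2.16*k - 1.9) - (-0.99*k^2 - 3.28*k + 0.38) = 6.63*k^2 + 5.44*k - 2.28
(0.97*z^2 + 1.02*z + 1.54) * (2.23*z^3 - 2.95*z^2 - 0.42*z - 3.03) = 2.1631*z^5 - 0.5869*z^4 + 0.0177999999999998*z^3 - 7.9105*z^2 - 3.7374*z - 4.6662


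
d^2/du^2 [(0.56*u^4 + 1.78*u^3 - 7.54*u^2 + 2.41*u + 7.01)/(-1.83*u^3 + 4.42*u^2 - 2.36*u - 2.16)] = (1.4210854715202e-14*u^7 + 4.662284*u^6 + 46.0299300000001*u^5 - 262.33428*u^4 + 474.423168*u^3 - 542.914608*u^2 + 417.10992*u - 117.009856)/(6.128487*u^9 - 44.406414*u^8 + 130.965048*u^7 - 179.184592*u^6 + 64.06656*u^5 + 108.714624*u^4 - 96.429952*u^3 - 25.774848*u^2 + 33.032448*u + 10.077696)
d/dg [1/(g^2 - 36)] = -2*g/(g^2 - 36)^2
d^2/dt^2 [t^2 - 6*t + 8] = 2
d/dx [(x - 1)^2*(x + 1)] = (x - 1)*(3*x + 1)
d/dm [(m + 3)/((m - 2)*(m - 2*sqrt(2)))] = (-(m - 2)*(m + 3) + (m - 2)*(m - 2*sqrt(2)) - (m + 3)*(m - 2*sqrt(2)))/((m - 2)^2*(m - 2*sqrt(2))^2)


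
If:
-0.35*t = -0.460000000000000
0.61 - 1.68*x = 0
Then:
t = 1.31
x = 0.36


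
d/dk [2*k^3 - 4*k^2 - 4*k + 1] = 6*k^2 - 8*k - 4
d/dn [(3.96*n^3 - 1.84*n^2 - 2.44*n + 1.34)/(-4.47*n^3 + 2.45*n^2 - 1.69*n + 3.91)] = (7.105427357601e-15*n^5 + 1.4772*n^4 - 35.1984*n^3 + 73.5078*n^2 - 20.9548*n - 7.2758)/(19.9809*n^6 - 21.903*n^5 + 21.1111*n^4 - 43.2364*n^3 + 22.0151*n^2 - 13.2158*n + 15.2881)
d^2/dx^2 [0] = 0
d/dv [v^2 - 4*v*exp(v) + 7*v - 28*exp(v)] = -4*v*exp(v) + 2*v - 32*exp(v) + 7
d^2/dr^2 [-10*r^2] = -20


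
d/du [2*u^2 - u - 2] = 4*u - 1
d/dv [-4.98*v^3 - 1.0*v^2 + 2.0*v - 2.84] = -14.94*v^2 - 2.0*v + 2.0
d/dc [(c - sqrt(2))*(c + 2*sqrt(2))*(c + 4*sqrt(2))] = 3*c^2 + 10*sqrt(2)*c + 4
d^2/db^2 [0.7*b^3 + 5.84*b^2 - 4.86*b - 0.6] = 4.2*b + 11.68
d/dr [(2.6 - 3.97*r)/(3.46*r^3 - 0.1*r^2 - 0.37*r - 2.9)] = (27.4724*r^3 - 27.385*r^2 + 0.52*r + 12.475)/(11.9716*r^6 - 0.692*r^5 - 2.5504*r^4 - 19.994*r^3 + 0.7169*r^2 + 2.146*r + 8.41)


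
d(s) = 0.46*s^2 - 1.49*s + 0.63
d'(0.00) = -1.49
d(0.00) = 0.63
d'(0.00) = -1.49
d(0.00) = 0.63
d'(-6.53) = -7.50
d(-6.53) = 29.97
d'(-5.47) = -6.52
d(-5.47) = 22.54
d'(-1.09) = -2.49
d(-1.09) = 2.80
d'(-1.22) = -2.61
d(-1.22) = 3.13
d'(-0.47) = -1.92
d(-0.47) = 1.43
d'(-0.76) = -2.19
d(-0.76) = 2.03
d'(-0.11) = -1.59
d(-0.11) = 0.80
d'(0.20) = -1.31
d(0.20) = 0.35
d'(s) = 0.92*s - 1.49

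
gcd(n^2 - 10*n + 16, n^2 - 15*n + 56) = n - 8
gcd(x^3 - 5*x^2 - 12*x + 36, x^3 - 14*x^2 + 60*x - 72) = x^2 - 8*x + 12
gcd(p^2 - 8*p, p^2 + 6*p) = p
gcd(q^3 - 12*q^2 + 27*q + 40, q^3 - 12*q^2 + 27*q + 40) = q^3 - 12*q^2 + 27*q + 40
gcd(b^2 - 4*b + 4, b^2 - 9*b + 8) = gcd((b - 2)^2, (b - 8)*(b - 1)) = 1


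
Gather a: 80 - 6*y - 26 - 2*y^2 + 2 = -2*y^2 - 6*y + 56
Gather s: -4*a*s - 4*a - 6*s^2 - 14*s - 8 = -4*a - 6*s^2 + s*(-4*a - 14) - 8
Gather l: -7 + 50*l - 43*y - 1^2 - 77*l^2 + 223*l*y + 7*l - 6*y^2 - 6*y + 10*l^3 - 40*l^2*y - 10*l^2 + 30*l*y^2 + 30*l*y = 10*l^3 + l^2*(-40*y - 87) + l*(30*y^2 + 253*y + 57) - 6*y^2 - 49*y - 8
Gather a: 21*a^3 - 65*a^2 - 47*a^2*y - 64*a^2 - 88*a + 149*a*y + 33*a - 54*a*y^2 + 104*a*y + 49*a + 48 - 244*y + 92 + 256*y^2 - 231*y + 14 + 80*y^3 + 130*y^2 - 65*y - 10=21*a^3 + a^2*(-47*y - 129) + a*(-54*y^2 + 253*y - 6) + 80*y^3 + 386*y^2 - 540*y + 144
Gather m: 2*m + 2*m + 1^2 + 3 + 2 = 4*m + 6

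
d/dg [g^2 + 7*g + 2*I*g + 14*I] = 2*g + 7 + 2*I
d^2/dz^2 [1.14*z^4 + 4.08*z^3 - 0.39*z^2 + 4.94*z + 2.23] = 13.68*z^2 + 24.48*z - 0.78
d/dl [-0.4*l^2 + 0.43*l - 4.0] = 0.43 - 0.8*l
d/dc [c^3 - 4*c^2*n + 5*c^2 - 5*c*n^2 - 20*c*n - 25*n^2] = 3*c^2 - 8*c*n + 10*c - 5*n^2 - 20*n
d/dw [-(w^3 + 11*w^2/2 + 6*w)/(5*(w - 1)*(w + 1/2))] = (-4*w^4 + 4*w^3 + 41*w^2 + 22*w + 12)/(5*(4*w^4 - 4*w^3 - 3*w^2 + 2*w + 1))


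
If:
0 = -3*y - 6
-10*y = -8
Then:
No Solution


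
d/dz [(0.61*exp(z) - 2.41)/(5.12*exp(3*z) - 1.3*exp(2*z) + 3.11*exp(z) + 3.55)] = (-6.2464*exp(3*z) + 37.8106*exp(2*z) - 6.266*exp(z) + 9.6606)*exp(z)/(26.2144*exp(6*z) - 13.312*exp(5*z) + 33.5364*exp(4*z) + 28.266*exp(3*z) + 0.442099999999998*exp(2*z) + 22.081*exp(z) + 12.6025)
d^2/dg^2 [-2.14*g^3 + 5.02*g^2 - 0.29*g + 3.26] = 10.04 - 12.84*g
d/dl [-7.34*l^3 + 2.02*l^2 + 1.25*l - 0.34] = -22.02*l^2 + 4.04*l + 1.25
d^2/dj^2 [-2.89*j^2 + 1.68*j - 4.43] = -5.78000000000000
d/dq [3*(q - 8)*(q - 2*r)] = 6*q - 6*r - 24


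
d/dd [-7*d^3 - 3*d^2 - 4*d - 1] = -21*d^2 - 6*d - 4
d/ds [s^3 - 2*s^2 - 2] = s*(3*s - 4)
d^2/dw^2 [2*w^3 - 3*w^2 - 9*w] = 12*w - 6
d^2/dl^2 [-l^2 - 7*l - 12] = -2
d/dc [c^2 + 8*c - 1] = 2*c + 8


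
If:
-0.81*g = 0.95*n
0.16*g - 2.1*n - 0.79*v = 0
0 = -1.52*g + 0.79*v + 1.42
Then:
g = -3.30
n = 2.81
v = -8.14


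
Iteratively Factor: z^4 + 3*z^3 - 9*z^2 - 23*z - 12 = (z + 4)*(z^3 - z^2 - 5*z - 3) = (z + 1)*(z + 4)*(z^2 - 2*z - 3) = (z - 3)*(z + 1)*(z + 4)*(z + 1)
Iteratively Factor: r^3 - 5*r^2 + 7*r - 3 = (r - 1)*(r^2 - 4*r + 3) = (r - 3)*(r - 1)*(r - 1)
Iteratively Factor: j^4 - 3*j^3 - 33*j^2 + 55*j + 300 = (j - 5)*(j^3 + 2*j^2 - 23*j - 60) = (j - 5)*(j + 4)*(j^2 - 2*j - 15) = (j - 5)*(j + 3)*(j + 4)*(j - 5)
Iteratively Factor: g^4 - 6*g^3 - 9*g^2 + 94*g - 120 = (g - 2)*(g^3 - 4*g^2 - 17*g + 60) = (g - 5)*(g - 2)*(g^2 + g - 12) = (g - 5)*(g - 2)*(g + 4)*(g - 3)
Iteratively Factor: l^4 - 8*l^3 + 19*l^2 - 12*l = (l - 3)*(l^3 - 5*l^2 + 4*l) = (l - 4)*(l - 3)*(l^2 - l) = l*(l - 4)*(l - 3)*(l - 1)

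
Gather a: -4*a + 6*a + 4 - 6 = 2*a - 2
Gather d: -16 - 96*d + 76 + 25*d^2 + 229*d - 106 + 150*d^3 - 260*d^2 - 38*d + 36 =150*d^3 - 235*d^2 + 95*d - 10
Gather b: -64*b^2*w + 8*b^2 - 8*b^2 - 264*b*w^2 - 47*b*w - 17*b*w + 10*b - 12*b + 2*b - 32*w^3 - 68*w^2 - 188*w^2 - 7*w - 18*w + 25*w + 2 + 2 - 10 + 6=-64*b^2*w + b*(-264*w^2 - 64*w) - 32*w^3 - 256*w^2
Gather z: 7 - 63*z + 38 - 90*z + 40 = 85 - 153*z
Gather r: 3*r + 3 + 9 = 3*r + 12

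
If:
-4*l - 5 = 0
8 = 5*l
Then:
No Solution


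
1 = 1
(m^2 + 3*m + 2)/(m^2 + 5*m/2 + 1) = 2*(m + 1)/(2*m + 1)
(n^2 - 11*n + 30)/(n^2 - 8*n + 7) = (n^2 - 11*n + 30)/(n^2 - 8*n + 7)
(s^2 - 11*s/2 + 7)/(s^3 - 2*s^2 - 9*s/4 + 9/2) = 2*(2*s - 7)/(4*s^2 - 9)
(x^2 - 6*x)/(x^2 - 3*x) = (x - 6)/(x - 3)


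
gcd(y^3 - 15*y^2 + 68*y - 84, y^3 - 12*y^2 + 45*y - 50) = y - 2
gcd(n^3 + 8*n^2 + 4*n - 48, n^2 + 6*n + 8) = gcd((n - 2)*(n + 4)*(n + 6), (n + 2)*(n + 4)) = n + 4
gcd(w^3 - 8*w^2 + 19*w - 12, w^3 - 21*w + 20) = w^2 - 5*w + 4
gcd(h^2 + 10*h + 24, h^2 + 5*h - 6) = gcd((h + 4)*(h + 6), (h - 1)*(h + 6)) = h + 6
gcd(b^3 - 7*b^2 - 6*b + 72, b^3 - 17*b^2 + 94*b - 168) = b^2 - 10*b + 24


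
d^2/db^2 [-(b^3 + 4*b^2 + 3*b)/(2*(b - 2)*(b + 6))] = 15*(-b^3 - 36*b - 48)/(b^6 + 12*b^5 + 12*b^4 - 224*b^3 - 144*b^2 + 1728*b - 1728)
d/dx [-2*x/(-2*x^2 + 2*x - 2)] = (x^2 - x*(2*x - 1) - x + 1)/(x^2 - x + 1)^2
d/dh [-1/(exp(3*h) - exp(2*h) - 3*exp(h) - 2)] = (3*exp(2*h) - 2*exp(h) - 3)*exp(h)/(-exp(3*h) + exp(2*h) + 3*exp(h) + 2)^2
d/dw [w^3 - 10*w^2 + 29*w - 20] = 3*w^2 - 20*w + 29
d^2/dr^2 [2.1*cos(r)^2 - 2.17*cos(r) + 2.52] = 2.17*cos(r) - 4.2*cos(2*r)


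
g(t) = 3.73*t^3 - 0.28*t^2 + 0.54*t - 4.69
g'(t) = 11.19*t^2 - 0.56*t + 0.54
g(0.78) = -2.67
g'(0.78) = 6.91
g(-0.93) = -8.43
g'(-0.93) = 10.74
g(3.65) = 174.93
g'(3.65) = 147.57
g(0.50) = -4.02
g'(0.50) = 3.06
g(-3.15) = -125.75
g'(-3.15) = 113.34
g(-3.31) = -144.81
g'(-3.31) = 124.99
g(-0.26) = -4.91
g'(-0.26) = 1.44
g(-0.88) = -7.92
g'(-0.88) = 9.70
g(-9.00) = -2751.40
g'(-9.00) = 911.97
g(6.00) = 794.15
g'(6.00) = 400.02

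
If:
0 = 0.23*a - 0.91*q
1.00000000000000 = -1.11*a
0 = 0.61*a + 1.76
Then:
No Solution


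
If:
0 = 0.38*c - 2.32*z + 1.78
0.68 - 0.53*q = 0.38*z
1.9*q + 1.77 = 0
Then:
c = 14.17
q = -0.93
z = 3.09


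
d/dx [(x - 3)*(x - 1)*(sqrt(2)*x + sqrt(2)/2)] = sqrt(2)*(3*x^2 - 7*x + 1)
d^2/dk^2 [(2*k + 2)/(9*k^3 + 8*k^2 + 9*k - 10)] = 4*((k + 1)*(27*k^2 + 16*k + 9)^2 - (27*k^2 + 16*k + (k + 1)*(27*k + 8) + 9)*(9*k^3 + 8*k^2 + 9*k - 10))/(9*k^3 + 8*k^2 + 9*k - 10)^3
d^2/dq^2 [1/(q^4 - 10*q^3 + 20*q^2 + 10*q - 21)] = 4*((-3*q^2 + 15*q - 10)*(q^4 - 10*q^3 + 20*q^2 + 10*q - 21) + 2*(2*q^3 - 15*q^2 + 20*q + 5)^2)/(q^4 - 10*q^3 + 20*q^2 + 10*q - 21)^3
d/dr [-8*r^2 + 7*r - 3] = 7 - 16*r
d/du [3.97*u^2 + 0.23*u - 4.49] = 7.94*u + 0.23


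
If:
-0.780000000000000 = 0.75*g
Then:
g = -1.04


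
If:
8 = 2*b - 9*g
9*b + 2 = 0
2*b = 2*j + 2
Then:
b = -2/9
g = -76/81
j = -11/9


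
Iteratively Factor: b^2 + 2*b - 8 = (b - 2)*(b + 4)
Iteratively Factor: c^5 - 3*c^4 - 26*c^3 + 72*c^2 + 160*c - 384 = (c + 3)*(c^4 - 6*c^3 - 8*c^2 + 96*c - 128) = (c - 4)*(c + 3)*(c^3 - 2*c^2 - 16*c + 32) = (c - 4)*(c - 2)*(c + 3)*(c^2 - 16) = (c - 4)^2*(c - 2)*(c + 3)*(c + 4)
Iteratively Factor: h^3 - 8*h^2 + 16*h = (h)*(h^2 - 8*h + 16) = h*(h - 4)*(h - 4)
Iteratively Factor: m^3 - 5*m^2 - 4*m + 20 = (m + 2)*(m^2 - 7*m + 10) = (m - 5)*(m + 2)*(m - 2)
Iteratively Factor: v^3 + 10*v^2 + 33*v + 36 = (v + 3)*(v^2 + 7*v + 12) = (v + 3)^2*(v + 4)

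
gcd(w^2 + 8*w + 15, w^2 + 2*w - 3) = w + 3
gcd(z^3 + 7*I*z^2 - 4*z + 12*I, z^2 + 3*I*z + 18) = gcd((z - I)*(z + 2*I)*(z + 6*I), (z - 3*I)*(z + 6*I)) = z + 6*I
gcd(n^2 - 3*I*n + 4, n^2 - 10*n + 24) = 1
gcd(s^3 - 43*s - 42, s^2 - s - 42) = s^2 - s - 42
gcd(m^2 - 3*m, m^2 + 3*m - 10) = 1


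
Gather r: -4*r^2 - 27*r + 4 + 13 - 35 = -4*r^2 - 27*r - 18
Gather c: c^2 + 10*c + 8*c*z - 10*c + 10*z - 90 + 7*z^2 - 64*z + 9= c^2 + 8*c*z + 7*z^2 - 54*z - 81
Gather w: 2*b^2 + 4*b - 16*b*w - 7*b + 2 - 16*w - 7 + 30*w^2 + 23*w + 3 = 2*b^2 - 3*b + 30*w^2 + w*(7 - 16*b) - 2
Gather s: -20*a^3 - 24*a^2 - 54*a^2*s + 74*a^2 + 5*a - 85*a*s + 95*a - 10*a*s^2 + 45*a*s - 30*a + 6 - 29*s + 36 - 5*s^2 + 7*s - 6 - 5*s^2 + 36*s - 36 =-20*a^3 + 50*a^2 + 70*a + s^2*(-10*a - 10) + s*(-54*a^2 - 40*a + 14)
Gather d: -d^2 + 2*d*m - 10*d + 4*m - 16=-d^2 + d*(2*m - 10) + 4*m - 16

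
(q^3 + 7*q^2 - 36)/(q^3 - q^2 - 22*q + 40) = (q^2 + 9*q + 18)/(q^2 + q - 20)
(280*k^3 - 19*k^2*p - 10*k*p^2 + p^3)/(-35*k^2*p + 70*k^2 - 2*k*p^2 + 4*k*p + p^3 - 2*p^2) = (-8*k + p)/(p - 2)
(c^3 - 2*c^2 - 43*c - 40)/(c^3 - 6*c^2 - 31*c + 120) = (c + 1)/(c - 3)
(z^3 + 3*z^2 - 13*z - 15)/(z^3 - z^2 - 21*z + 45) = (z + 1)/(z - 3)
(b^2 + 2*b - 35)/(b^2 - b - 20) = (b + 7)/(b + 4)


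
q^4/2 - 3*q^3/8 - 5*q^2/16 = q^2*(q/2 + 1/4)*(q - 5/4)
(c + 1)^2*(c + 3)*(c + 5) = c^4 + 10*c^3 + 32*c^2 + 38*c + 15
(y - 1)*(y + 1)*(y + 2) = y^3 + 2*y^2 - y - 2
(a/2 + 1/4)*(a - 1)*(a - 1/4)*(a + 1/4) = a^4/2 - a^3/4 - 9*a^2/32 + a/64 + 1/64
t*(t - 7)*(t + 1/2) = t^3 - 13*t^2/2 - 7*t/2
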